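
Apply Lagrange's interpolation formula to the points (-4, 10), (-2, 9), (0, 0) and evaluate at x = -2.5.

Lagrange interpolation formula:
P(x) = Σ yᵢ × Lᵢ(x)
where Lᵢ(x) = Π_{j≠i} (x - xⱼ)/(xᵢ - xⱼ)

L_0(-2.5) = (-2.5 - (-2))/(-4 - (-2)) × (-2.5 - 0)/(-4 - 0) = 0.156250
L_1(-2.5) = (-2.5 - (-4))/(-2 - (-4)) × (-2.5 - 0)/(-2 - 0) = 0.937500
L_2(-2.5) = (-2.5 - (-4))/(0 - (-4)) × (-2.5 - (-2))/(0 - (-2)) = -0.093750

P(-2.5) = 10×L_0(-2.5) + 9×L_1(-2.5) + 0×L_2(-2.5)
P(-2.5) = 10.000000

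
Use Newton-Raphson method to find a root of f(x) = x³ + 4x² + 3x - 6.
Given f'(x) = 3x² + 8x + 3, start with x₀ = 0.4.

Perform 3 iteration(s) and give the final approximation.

f(x) = x³ + 4x² + 3x - 6
f'(x) = 3x² + 8x + 3
x₀ = 0.4

Newton-Raphson formula: x_{n+1} = x_n - f(x_n)/f'(x_n)

Iteration 1:
  f(0.400000) = -4.096000
  f'(0.400000) = 6.680000
  x_1 = 0.400000 - (-4.096000)/6.680000 = 1.013174
Iteration 2:
  f(1.013174) = 2.185648
  f'(1.013174) = 14.184952
  x_2 = 1.013174 - 2.185648/14.184952 = 0.859091
Iteration 3:
  f(0.859091) = 0.163469
  f'(0.859091) = 12.086846
  x_3 = 0.859091 - 0.163469/12.086846 = 0.845567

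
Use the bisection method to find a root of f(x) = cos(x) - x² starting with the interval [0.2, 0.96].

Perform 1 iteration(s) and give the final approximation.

f(x) = cos(x) - x²
Initial interval: [0.2, 0.96]

Iteration 1:
  c_1 = (0.200000 + 0.960000)/2 = 0.580000
  f(c_1) = f(0.580000) = 0.500063
  f(a) × f(c) ≥ 0, new interval: [0.580000, 0.960000]

After 1 iteration(s), the approximation is c_1 = 0.580000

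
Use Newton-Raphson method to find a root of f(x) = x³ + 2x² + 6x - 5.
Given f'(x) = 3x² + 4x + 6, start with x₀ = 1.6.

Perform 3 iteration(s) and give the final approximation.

f(x) = x³ + 2x² + 6x - 5
f'(x) = 3x² + 4x + 6
x₀ = 1.6

Newton-Raphson formula: x_{n+1} = x_n - f(x_n)/f'(x_n)

Iteration 1:
  f(1.600000) = 13.816000
  f'(1.600000) = 20.080000
  x_1 = 1.600000 - 13.816000/20.080000 = 0.911952
Iteration 2:
  f(0.911952) = 2.893458
  f'(0.911952) = 12.142779
  x_2 = 0.911952 - 2.893458/12.142779 = 0.673666
Iteration 3:
  f(0.673666) = 0.255374
  f'(0.673666) = 10.056141
  x_3 = 0.673666 - 0.255374/10.056141 = 0.648271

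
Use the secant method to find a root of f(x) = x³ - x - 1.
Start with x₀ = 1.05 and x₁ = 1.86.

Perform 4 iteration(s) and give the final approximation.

f(x) = x³ - x - 1
x₀ = 1.05, x₁ = 1.86

Secant formula: x_{n+1} = x_n - f(x_n)(x_n - x_{n-1})/(f(x_n) - f(x_{n-1}))

Iteration 1:
  f(1.050000) = -0.892375
  f(1.860000) = 3.574856
  x_2 = 1.860000 - 3.574856×(1.860000 - 1.050000)/(3.574856 - (-0.892375))
       = 1.211806
Iteration 2:
  f(1.860000) = 3.574856
  f(1.211806) = -0.432301
  x_3 = 1.211806 - (-0.432301)×(1.211806 - 1.860000)/(-0.432301 - 3.574856)
       = 1.281734
Iteration 3:
  f(1.211806) = -0.432301
  f(1.281734) = -0.176046
  x_4 = 1.281734 - (-0.176046)×(1.281734 - 1.211806)/(-0.176046 - (-0.432301))
       = 1.329775
Iteration 4:
  f(1.281734) = -0.176046
  f(1.329775) = 0.021668
  x_5 = 1.329775 - 0.021668×(1.329775 - 1.281734)/(0.021668 - (-0.176046))
       = 1.324510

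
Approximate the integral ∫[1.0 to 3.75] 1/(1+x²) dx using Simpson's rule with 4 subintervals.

f(x) = 1/(1+x²)
a = 1.0, b = 3.75, n = 4
h = (b - a)/n = 0.687500

Simpson's rule: (h/3)[f(x₀) + 4f(x₁) + 2f(x₂) + ... + f(xₙ)]

x_0 = 1.0000, f(x_0) = 0.500000, coefficient = 1
x_1 = 1.6875, f(x_1) = 0.259898, coefficient = 4
x_2 = 2.3750, f(x_2) = 0.150588, coefficient = 2
x_3 = 3.0625, f(x_3) = 0.096349, coefficient = 4
x_4 = 3.7500, f(x_4) = 0.066390, coefficient = 1

I ≈ (0.687500/3) × 2.292557 = 0.525378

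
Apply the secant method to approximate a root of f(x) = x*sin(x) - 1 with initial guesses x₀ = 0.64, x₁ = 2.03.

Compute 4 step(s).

f(x) = x*sin(x) - 1
x₀ = 0.64, x₁ = 2.03

Secant formula: x_{n+1} = x_n - f(x_n)(x_n - x_{n-1})/(f(x_n) - f(x_{n-1}))

Iteration 1:
  f(0.640000) = -0.617795
  f(2.030000) = 0.819704
  x_2 = 2.030000 - 0.819704×(2.030000 - 0.640000)/(0.819704 - (-0.617795))
       = 1.237381
Iteration 2:
  f(2.030000) = 0.819704
  f(1.237381) = 0.169239
  x_3 = 1.237381 - 0.169239×(1.237381 - 2.030000)/(0.169239 - 0.819704)
       = 1.031156
Iteration 3:
  f(1.237381) = 0.169239
  f(1.031156) = -0.115377
  x_4 = 1.031156 - (-0.115377)×(1.031156 - 1.237381)/(-0.115377 - 0.169239)
       = 1.114756
Iteration 4:
  f(1.031156) = -0.115377
  f(1.114756) = 0.000831
  x_5 = 1.114756 - 0.000831×(1.114756 - 1.031156)/(0.000831 - (-0.115377))
       = 1.114158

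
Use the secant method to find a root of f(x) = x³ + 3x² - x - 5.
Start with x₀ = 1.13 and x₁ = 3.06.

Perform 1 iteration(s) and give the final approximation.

f(x) = x³ + 3x² - x - 5
x₀ = 1.13, x₁ = 3.06

Secant formula: x_{n+1} = x_n - f(x_n)(x_n - x_{n-1})/(f(x_n) - f(x_{n-1}))

Iteration 1:
  f(1.130000) = -0.856403
  f(3.060000) = 48.683416
  x_2 = 3.060000 - 48.683416×(3.060000 - 1.130000)/(48.683416 - (-0.856403))
       = 1.163364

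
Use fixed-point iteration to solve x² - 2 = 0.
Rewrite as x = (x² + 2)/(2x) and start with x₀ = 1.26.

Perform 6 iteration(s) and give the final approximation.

Equation: x² - 2 = 0
Fixed-point form: x = (x² + 2)/(2x)
x₀ = 1.26

x_1 = g(1.260000) = 1.423651
x_2 = g(1.423651) = 1.414245
x_3 = g(1.414245) = 1.414214
x_4 = g(1.414214) = 1.414214
x_5 = g(1.414214) = 1.414214
x_6 = g(1.414214) = 1.414214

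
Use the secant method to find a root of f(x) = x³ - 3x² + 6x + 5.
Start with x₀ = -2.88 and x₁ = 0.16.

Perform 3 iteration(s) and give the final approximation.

f(x) = x³ - 3x² + 6x + 5
x₀ = -2.88, x₁ = 0.16

Secant formula: x_{n+1} = x_n - f(x_n)(x_n - x_{n-1})/(f(x_n) - f(x_{n-1}))

Iteration 1:
  f(-2.880000) = -61.051072
  f(0.160000) = 5.887296
  x_2 = 0.160000 - 5.887296×(0.160000 - (-2.880000))/(5.887296 - (-61.051072))
       = -0.107371
Iteration 2:
  f(0.160000) = 5.887296
  f(-0.107371) = 4.319950
  x_3 = -0.107371 - 4.319950×(-0.107371 - 0.160000)/(4.319950 - 5.887296)
       = -0.844305
Iteration 3:
  f(-0.107371) = 4.319950
  f(-0.844305) = -2.806241
  x_4 = -0.844305 - (-2.806241)×(-0.844305 - (-0.107371))/(-2.806241 - 4.319950)
       = -0.554106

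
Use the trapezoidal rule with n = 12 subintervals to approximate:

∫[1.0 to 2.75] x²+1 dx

f(x) = x²+1
a = 1.0, b = 2.75, n = 12
h = (b - a)/n = 0.145833

Trapezoidal rule: (h/2)[f(x₀) + 2f(x₁) + 2f(x₂) + ... + f(xₙ)]

x_0 = 1.0000, f(x_0) = 2.000000, coefficient = 1
x_1 = 1.1458, f(x_1) = 2.312934, coefficient = 2
x_2 = 1.2917, f(x_2) = 2.668403, coefficient = 2
x_3 = 1.4375, f(x_3) = 3.066406, coefficient = 2
x_4 = 1.5833, f(x_4) = 3.506944, coefficient = 2
x_5 = 1.7292, f(x_5) = 3.990017, coefficient = 2
x_6 = 1.8750, f(x_6) = 4.515625, coefficient = 2
x_7 = 2.0208, f(x_7) = 5.083767, coefficient = 2
x_8 = 2.1667, f(x_8) = 5.694444, coefficient = 2
x_9 = 2.3125, f(x_9) = 6.347656, coefficient = 2
x_10 = 2.4583, f(x_10) = 7.043403, coefficient = 2
x_11 = 2.6042, f(x_11) = 7.781684, coefficient = 2
x_12 = 2.7500, f(x_12) = 8.562500, coefficient = 1

I ≈ (0.145833/2) × 114.585069 = 8.355161
Exact value: 8.348958
Error: 0.006203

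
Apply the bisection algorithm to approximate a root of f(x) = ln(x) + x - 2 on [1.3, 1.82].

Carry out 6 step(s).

f(x) = ln(x) + x - 2
Initial interval: [1.3, 1.82]

Iteration 1:
  c_1 = (1.300000 + 1.820000)/2 = 1.560000
  f(c_1) = f(1.560000) = 0.004686
  f(a) × f(c) < 0, new interval: [1.300000, 1.560000]
Iteration 2:
  c_2 = (1.300000 + 1.560000)/2 = 1.430000
  f(c_2) = f(1.430000) = -0.212326
  f(a) × f(c) ≥ 0, new interval: [1.430000, 1.560000]
Iteration 3:
  c_3 = (1.430000 + 1.560000)/2 = 1.495000
  f(c_3) = f(1.495000) = -0.102874
  f(a) × f(c) ≥ 0, new interval: [1.495000, 1.560000]
Iteration 4:
  c_4 = (1.495000 + 1.560000)/2 = 1.527500
  f(c_4) = f(1.527500) = -0.048868
  f(a) × f(c) ≥ 0, new interval: [1.527500, 1.560000]
Iteration 5:
  c_5 = (1.527500 + 1.560000)/2 = 1.543750
  f(c_5) = f(1.543750) = -0.022035
  f(a) × f(c) ≥ 0, new interval: [1.543750, 1.560000]
Iteration 6:
  c_6 = (1.543750 + 1.560000)/2 = 1.551875
  f(c_6) = f(1.551875) = -0.008661
  f(a) × f(c) ≥ 0, new interval: [1.551875, 1.560000]

After 6 iteration(s), the approximation is c_6 = 1.551875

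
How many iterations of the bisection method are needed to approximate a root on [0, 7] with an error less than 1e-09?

We need (b-a)/2^n ≤ 1e-09
(7 - 0)/2^n ≤ 1e-09
7/2^n ≤ 1e-09
2^n ≥ 7000000000
n ≥ log₂(7000000000) = 32.70
n ≥ 33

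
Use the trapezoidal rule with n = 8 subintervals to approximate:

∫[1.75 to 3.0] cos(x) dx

f(x) = cos(x)
a = 1.75, b = 3.0, n = 8
h = (b - a)/n = 0.156250

Trapezoidal rule: (h/2)[f(x₀) + 2f(x₁) + 2f(x₂) + ... + f(xₙ)]

x_0 = 1.7500, f(x_0) = -0.178246, coefficient = 1
x_1 = 1.9062, f(x_1) = -0.329198, coefficient = 2
x_2 = 2.0625, f(x_2) = -0.472128, coefficient = 2
x_3 = 2.2188, f(x_3) = -0.603556, coefficient = 2
x_4 = 2.3750, f(x_4) = -0.720278, coefficient = 2
x_5 = 2.5312, f(x_5) = -0.819452, coefficient = 2
x_6 = 2.6875, f(x_6) = -0.898659, coefficient = 2
x_7 = 2.8438, f(x_7) = -0.955972, coefficient = 2
x_8 = 3.0000, f(x_8) = -0.989992, coefficient = 1

I ≈ (0.156250/2) × -10.766725 = -0.841150
Exact value: -0.842866
Error: 0.001716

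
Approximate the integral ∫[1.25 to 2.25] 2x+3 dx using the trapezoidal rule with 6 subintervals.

f(x) = 2x+3
a = 1.25, b = 2.25, n = 6
h = (b - a)/n = 0.166667

Trapezoidal rule: (h/2)[f(x₀) + 2f(x₁) + 2f(x₂) + ... + f(xₙ)]

x_0 = 1.2500, f(x_0) = 5.500000, coefficient = 1
x_1 = 1.4167, f(x_1) = 5.833333, coefficient = 2
x_2 = 1.5833, f(x_2) = 6.166667, coefficient = 2
x_3 = 1.7500, f(x_3) = 6.500000, coefficient = 2
x_4 = 1.9167, f(x_4) = 6.833333, coefficient = 2
x_5 = 2.0833, f(x_5) = 7.166667, coefficient = 2
x_6 = 2.2500, f(x_6) = 7.500000, coefficient = 1

I ≈ (0.166667/2) × 78.000000 = 6.500000
Exact value: 6.500000
Error: 0.000000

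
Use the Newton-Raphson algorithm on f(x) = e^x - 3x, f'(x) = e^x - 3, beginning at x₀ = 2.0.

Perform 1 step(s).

f(x) = e^x - 3x
f'(x) = e^x - 3
x₀ = 2.0

Newton-Raphson formula: x_{n+1} = x_n - f(x_n)/f'(x_n)

Iteration 1:
  f(2.000000) = 1.389056
  f'(2.000000) = 4.389056
  x_1 = 2.000000 - 1.389056/4.389056 = 1.683518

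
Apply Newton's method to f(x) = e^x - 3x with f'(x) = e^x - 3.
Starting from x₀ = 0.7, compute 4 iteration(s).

f(x) = e^x - 3x
f'(x) = e^x - 3
x₀ = 0.7

Newton-Raphson formula: x_{n+1} = x_n - f(x_n)/f'(x_n)

Iteration 1:
  f(0.700000) = -0.086247
  f'(0.700000) = -0.986247
  x_1 = 0.700000 - (-0.086247)/(-0.986247) = 0.612550
Iteration 2:
  f(0.612550) = 0.007480
  f'(0.612550) = -1.154869
  x_2 = 0.612550 - 0.007480/(-1.154869) = 0.619027
Iteration 3:
  f(0.619027) = 0.000039
  f'(0.619027) = -1.142879
  x_3 = 0.619027 - 0.000039/(-1.142879) = 0.619061
Iteration 4:
  f(0.619061) = 0.000000
  f'(0.619061) = -1.142816
  x_4 = 0.619061 - 0.000000/(-1.142816) = 0.619061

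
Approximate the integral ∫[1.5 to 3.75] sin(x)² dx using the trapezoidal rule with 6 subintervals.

f(x) = sin(x)²
a = 1.5, b = 3.75, n = 6
h = (b - a)/n = 0.375000

Trapezoidal rule: (h/2)[f(x₀) + 2f(x₁) + 2f(x₂) + ... + f(xₙ)]

x_0 = 1.5000, f(x_0) = 0.994996, coefficient = 1
x_1 = 1.8750, f(x_1) = 0.910280, coefficient = 2
x_2 = 2.2500, f(x_2) = 0.605398, coefficient = 2
x_3 = 2.6250, f(x_3) = 0.243957, coefficient = 2
x_4 = 3.0000, f(x_4) = 0.019915, coefficient = 2
x_5 = 3.3750, f(x_5) = 0.053497, coefficient = 2
x_6 = 3.7500, f(x_6) = 0.326682, coefficient = 1

I ≈ (0.375000/2) × 4.987772 = 0.935207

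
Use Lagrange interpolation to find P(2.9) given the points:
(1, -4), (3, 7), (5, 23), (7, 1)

Lagrange interpolation formula:
P(x) = Σ yᵢ × Lᵢ(x)
where Lᵢ(x) = Π_{j≠i} (x - xⱼ)/(xᵢ - xⱼ)

L_0(2.9) = (2.9 - 3)/(1 - 3) × (2.9 - 5)/(1 - 5) × (2.9 - 7)/(1 - 7) = 0.017938
L_1(2.9) = (2.9 - 1)/(3 - 1) × (2.9 - 5)/(3 - 5) × (2.9 - 7)/(3 - 7) = 1.022437
L_2(2.9) = (2.9 - 1)/(5 - 1) × (2.9 - 3)/(5 - 3) × (2.9 - 7)/(5 - 7) = -0.048688
L_3(2.9) = (2.9 - 1)/(7 - 1) × (2.9 - 3)/(7 - 3) × (2.9 - 5)/(7 - 5) = 0.008313

P(2.9) = (-4)×L_0(2.9) + 7×L_1(2.9) + 23×L_2(2.9) + 1×L_3(2.9)
P(2.9) = 5.973812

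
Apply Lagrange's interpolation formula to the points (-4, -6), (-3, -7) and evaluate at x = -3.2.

Lagrange interpolation formula:
P(x) = Σ yᵢ × Lᵢ(x)
where Lᵢ(x) = Π_{j≠i} (x - xⱼ)/(xᵢ - xⱼ)

L_0(-3.2) = (-3.2 - (-3))/(-4 - (-3)) = 0.200000
L_1(-3.2) = (-3.2 - (-4))/(-3 - (-4)) = 0.800000

P(-3.2) = (-6)×L_0(-3.2) + (-7)×L_1(-3.2)
P(-3.2) = -6.800000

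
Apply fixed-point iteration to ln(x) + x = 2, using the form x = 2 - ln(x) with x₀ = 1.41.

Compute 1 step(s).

Equation: ln(x) + x = 2
Fixed-point form: x = 2 - ln(x)
x₀ = 1.41

x_1 = g(1.410000) = 1.656410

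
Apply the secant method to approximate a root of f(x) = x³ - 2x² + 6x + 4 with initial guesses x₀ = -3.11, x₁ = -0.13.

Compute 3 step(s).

f(x) = x³ - 2x² + 6x + 4
x₀ = -3.11, x₁ = -0.13

Secant formula: x_{n+1} = x_n - f(x_n)(x_n - x_{n-1})/(f(x_n) - f(x_{n-1}))

Iteration 1:
  f(-3.110000) = -64.084431
  f(-0.130000) = 3.184003
  x_2 = -0.130000 - 3.184003×(-0.130000 - (-3.110000))/(3.184003 - (-64.084431))
       = -0.271052
Iteration 2:
  f(-0.130000) = 3.184003
  f(-0.271052) = 2.206838
  x_3 = -0.271052 - 2.206838×(-0.271052 - (-0.130000))/(2.206838 - 3.184003)
       = -0.589604
Iteration 3:
  f(-0.271052) = 2.206838
  f(-0.589604) = -0.437856
  x_4 = -0.589604 - (-0.437856)×(-0.589604 - (-0.271052))/(-0.437856 - 2.206838)
       = -0.536864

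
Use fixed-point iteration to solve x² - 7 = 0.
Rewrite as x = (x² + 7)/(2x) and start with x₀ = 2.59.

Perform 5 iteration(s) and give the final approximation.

Equation: x² - 7 = 0
Fixed-point form: x = (x² + 7)/(2x)
x₀ = 2.59

x_1 = g(2.590000) = 2.646351
x_2 = g(2.646351) = 2.645751
x_3 = g(2.645751) = 2.645751
x_4 = g(2.645751) = 2.645751
x_5 = g(2.645751) = 2.645751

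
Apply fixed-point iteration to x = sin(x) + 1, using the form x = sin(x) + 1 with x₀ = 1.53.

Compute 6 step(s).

Equation: x = sin(x) + 1
Fixed-point form: x = sin(x) + 1
x₀ = 1.53

x_1 = g(1.530000) = 1.999168
x_2 = g(1.999168) = 1.909643
x_3 = g(1.909643) = 1.943139
x_4 = g(1.943139) = 1.931478
x_5 = g(1.931478) = 1.935657
x_6 = g(1.935657) = 1.934174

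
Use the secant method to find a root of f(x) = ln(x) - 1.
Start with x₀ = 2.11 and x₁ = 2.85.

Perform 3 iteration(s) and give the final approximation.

f(x) = ln(x) - 1
x₀ = 2.11, x₁ = 2.85

Secant formula: x_{n+1} = x_n - f(x_n)(x_n - x_{n-1})/(f(x_n) - f(x_{n-1}))

Iteration 1:
  f(2.110000) = -0.253312
  f(2.850000) = 0.047319
  x_2 = 2.850000 - 0.047319×(2.850000 - 2.110000)/(0.047319 - (-0.253312))
       = 2.733525
Iteration 2:
  f(2.850000) = 0.047319
  f(2.733525) = 0.005592
  x_3 = 2.733525 - 0.005592×(2.733525 - 2.850000)/(0.005592 - 0.047319)
       = 2.717916
Iteration 3:
  f(2.733525) = 0.005592
  f(2.717916) = -0.000135
  x_4 = 2.717916 - (-0.000135)×(2.717916 - 2.733525)/(-0.000135 - 0.005592)
       = 2.718283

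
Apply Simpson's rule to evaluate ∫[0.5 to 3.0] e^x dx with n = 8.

f(x) = e^x
a = 0.5, b = 3.0, n = 8
h = (b - a)/n = 0.312500

Simpson's rule: (h/3)[f(x₀) + 4f(x₁) + 2f(x₂) + ... + f(xₙ)]

x_0 = 0.5000, f(x_0) = 1.648721, coefficient = 1
x_1 = 0.8125, f(x_1) = 2.253535, coefficient = 4
x_2 = 1.1250, f(x_2) = 3.080217, coefficient = 2
x_3 = 1.4375, f(x_3) = 4.210157, coefficient = 4
x_4 = 1.7500, f(x_4) = 5.754603, coefficient = 2
x_5 = 2.0625, f(x_5) = 7.865609, coefficient = 4
x_6 = 2.3750, f(x_6) = 10.751013, coefficient = 2
x_7 = 2.6875, f(x_7) = 14.694893, coefficient = 4
x_8 = 3.0000, f(x_8) = 20.085537, coefficient = 1

I ≈ (0.312500/3) × 177.002700 = 18.437781
Exact value: 18.436816
Error: 0.000966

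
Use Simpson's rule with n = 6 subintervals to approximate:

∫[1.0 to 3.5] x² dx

f(x) = x²
a = 1.0, b = 3.5, n = 6
h = (b - a)/n = 0.416667

Simpson's rule: (h/3)[f(x₀) + 4f(x₁) + 2f(x₂) + ... + f(xₙ)]

x_0 = 1.0000, f(x_0) = 1.000000, coefficient = 1
x_1 = 1.4167, f(x_1) = 2.006944, coefficient = 4
x_2 = 1.8333, f(x_2) = 3.361111, coefficient = 2
x_3 = 2.2500, f(x_3) = 5.062500, coefficient = 4
x_4 = 2.6667, f(x_4) = 7.111111, coefficient = 2
x_5 = 3.0833, f(x_5) = 9.506944, coefficient = 4
x_6 = 3.5000, f(x_6) = 12.250000, coefficient = 1

I ≈ (0.416667/3) × 100.500000 = 13.958333
Exact value: 13.958333
Error: 0.000000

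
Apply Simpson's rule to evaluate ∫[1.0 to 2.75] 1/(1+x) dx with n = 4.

f(x) = 1/(1+x)
a = 1.0, b = 2.75, n = 4
h = (b - a)/n = 0.437500

Simpson's rule: (h/3)[f(x₀) + 4f(x₁) + 2f(x₂) + ... + f(xₙ)]

x_0 = 1.0000, f(x_0) = 0.500000, coefficient = 1
x_1 = 1.4375, f(x_1) = 0.410256, coefficient = 4
x_2 = 1.8750, f(x_2) = 0.347826, coefficient = 2
x_3 = 2.3125, f(x_3) = 0.301887, coefficient = 4
x_4 = 2.7500, f(x_4) = 0.266667, coefficient = 1

I ≈ (0.437500/3) × 4.310892 = 0.628672
Exact value: 0.628609
Error: 0.000063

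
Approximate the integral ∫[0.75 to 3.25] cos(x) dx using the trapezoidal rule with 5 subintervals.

f(x) = cos(x)
a = 0.75, b = 3.25, n = 5
h = (b - a)/n = 0.500000

Trapezoidal rule: (h/2)[f(x₀) + 2f(x₁) + 2f(x₂) + ... + f(xₙ)]

x_0 = 0.7500, f(x_0) = 0.731689, coefficient = 1
x_1 = 1.2500, f(x_1) = 0.315322, coefficient = 2
x_2 = 1.7500, f(x_2) = -0.178246, coefficient = 2
x_3 = 2.2500, f(x_3) = -0.628174, coefficient = 2
x_4 = 2.7500, f(x_4) = -0.924302, coefficient = 2
x_5 = 3.2500, f(x_5) = -0.994130, coefficient = 1

I ≈ (0.500000/2) × -3.093240 = -0.773310
Exact value: -0.789834
Error: 0.016524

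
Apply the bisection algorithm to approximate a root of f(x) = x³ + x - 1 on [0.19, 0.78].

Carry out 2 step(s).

f(x) = x³ + x - 1
Initial interval: [0.19, 0.78]

Iteration 1:
  c_1 = (0.190000 + 0.780000)/2 = 0.485000
  f(c_1) = f(0.485000) = -0.400916
  f(a) × f(c) ≥ 0, new interval: [0.485000, 0.780000]
Iteration 2:
  c_2 = (0.485000 + 0.780000)/2 = 0.632500
  f(c_2) = f(0.632500) = -0.114464
  f(a) × f(c) ≥ 0, new interval: [0.632500, 0.780000]

After 2 iteration(s), the approximation is c_2 = 0.632500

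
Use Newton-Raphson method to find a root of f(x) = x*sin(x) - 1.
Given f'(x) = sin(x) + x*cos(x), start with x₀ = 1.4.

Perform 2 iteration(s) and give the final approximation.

f(x) = x*sin(x) - 1
f'(x) = sin(x) + x*cos(x)
x₀ = 1.4

Newton-Raphson formula: x_{n+1} = x_n - f(x_n)/f'(x_n)

Iteration 1:
  f(1.400000) = 0.379630
  f'(1.400000) = 1.223404
  x_1 = 1.400000 - 0.379630/1.223404 = 1.089694
Iteration 2:
  f(1.089694) = -0.034002
  f'(1.089694) = 1.390749
  x_2 = 1.089694 - (-0.034002)/1.390749 = 1.114143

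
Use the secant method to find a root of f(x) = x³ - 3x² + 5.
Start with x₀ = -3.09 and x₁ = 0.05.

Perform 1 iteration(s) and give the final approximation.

f(x) = x³ - 3x² + 5
x₀ = -3.09, x₁ = 0.05

Secant formula: x_{n+1} = x_n - f(x_n)(x_n - x_{n-1})/(f(x_n) - f(x_{n-1}))

Iteration 1:
  f(-3.090000) = -53.147929
  f(0.050000) = 4.992625
  x_2 = 0.050000 - 4.992625×(0.050000 - (-3.090000))/(4.992625 - (-53.147929))
       = -0.219637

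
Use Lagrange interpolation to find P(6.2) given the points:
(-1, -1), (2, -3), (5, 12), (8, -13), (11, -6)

Lagrange interpolation formula:
P(x) = Σ yᵢ × Lᵢ(x)
where Lᵢ(x) = Π_{j≠i} (x - xⱼ)/(xᵢ - xⱼ)

L_0(6.2) = (6.2 - 2)/(-1 - 2) × (6.2 - 5)/(-1 - 5) × (6.2 - 8)/(-1 - 8) × (6.2 - 11)/(-1 - 11) = 0.022400
L_1(6.2) = (6.2 - (-1))/(2 - (-1)) × (6.2 - 5)/(2 - 5) × (6.2 - 8)/(2 - 8) × (6.2 - 11)/(2 - 11) = -0.153600
L_2(6.2) = (6.2 - (-1))/(5 - (-1)) × (6.2 - 2)/(5 - 2) × (6.2 - 8)/(5 - 8) × (6.2 - 11)/(5 - 11) = 0.806400
L_3(6.2) = (6.2 - (-1))/(8 - (-1)) × (6.2 - 2)/(8 - 2) × (6.2 - 5)/(8 - 5) × (6.2 - 11)/(8 - 11) = 0.358400
L_4(6.2) = (6.2 - (-1))/(11 - (-1)) × (6.2 - 2)/(11 - 2) × (6.2 - 5)/(11 - 5) × (6.2 - 8)/(11 - 8) = -0.033600

P(6.2) = (-1)×L_0(6.2) + (-3)×L_1(6.2) + 12×L_2(6.2) + (-13)×L_3(6.2) + (-6)×L_4(6.2)
P(6.2) = 5.657600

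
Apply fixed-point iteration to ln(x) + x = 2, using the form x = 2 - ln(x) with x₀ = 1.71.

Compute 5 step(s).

Equation: ln(x) + x = 2
Fixed-point form: x = 2 - ln(x)
x₀ = 1.71

x_1 = g(1.710000) = 1.463507
x_2 = g(1.463507) = 1.619165
x_3 = g(1.619165) = 1.518090
x_4 = g(1.518090) = 1.582547
x_5 = g(1.582547) = 1.540964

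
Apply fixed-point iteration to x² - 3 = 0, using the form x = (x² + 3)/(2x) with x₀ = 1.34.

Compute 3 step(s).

Equation: x² - 3 = 0
Fixed-point form: x = (x² + 3)/(2x)
x₀ = 1.34

x_1 = g(1.340000) = 1.789403
x_2 = g(1.789403) = 1.732970
x_3 = g(1.732970) = 1.732051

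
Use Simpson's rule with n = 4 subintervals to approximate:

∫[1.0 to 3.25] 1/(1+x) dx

f(x) = 1/(1+x)
a = 1.0, b = 3.25, n = 4
h = (b - a)/n = 0.562500

Simpson's rule: (h/3)[f(x₀) + 4f(x₁) + 2f(x₂) + ... + f(xₙ)]

x_0 = 1.0000, f(x_0) = 0.500000, coefficient = 1
x_1 = 1.5625, f(x_1) = 0.390244, coefficient = 4
x_2 = 2.1250, f(x_2) = 0.320000, coefficient = 2
x_3 = 2.6875, f(x_3) = 0.271186, coefficient = 4
x_4 = 3.2500, f(x_4) = 0.235294, coefficient = 1

I ≈ (0.562500/3) × 4.021015 = 0.753940
Exact value: 0.753772
Error: 0.000169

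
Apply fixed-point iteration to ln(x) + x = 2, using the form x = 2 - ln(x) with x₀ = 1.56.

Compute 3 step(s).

Equation: ln(x) + x = 2
Fixed-point form: x = 2 - ln(x)
x₀ = 1.56

x_1 = g(1.560000) = 1.555314
x_2 = g(1.555314) = 1.558322
x_3 = g(1.558322) = 1.556390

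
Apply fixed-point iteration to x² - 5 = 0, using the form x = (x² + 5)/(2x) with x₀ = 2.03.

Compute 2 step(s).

Equation: x² - 5 = 0
Fixed-point form: x = (x² + 5)/(2x)
x₀ = 2.03

x_1 = g(2.030000) = 2.246527
x_2 = g(2.246527) = 2.236092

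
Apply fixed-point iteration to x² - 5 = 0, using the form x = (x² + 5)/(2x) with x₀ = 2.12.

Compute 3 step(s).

Equation: x² - 5 = 0
Fixed-point form: x = (x² + 5)/(2x)
x₀ = 2.12

x_1 = g(2.120000) = 2.239245
x_2 = g(2.239245) = 2.236070
x_3 = g(2.236070) = 2.236068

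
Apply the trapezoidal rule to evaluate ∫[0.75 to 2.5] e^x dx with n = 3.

f(x) = e^x
a = 0.75, b = 2.5, n = 3
h = (b - a)/n = 0.583333

Trapezoidal rule: (h/2)[f(x₀) + 2f(x₁) + 2f(x₂) + ... + f(xₙ)]

x_0 = 0.7500, f(x_0) = 2.117000, coefficient = 1
x_1 = 1.3333, f(x_1) = 3.793668, coefficient = 2
x_2 = 1.9167, f(x_2) = 6.798260, coefficient = 2
x_3 = 2.5000, f(x_3) = 12.182494, coefficient = 1

I ≈ (0.583333/2) × 35.483349 = 10.349310
Exact value: 10.065494
Error: 0.283816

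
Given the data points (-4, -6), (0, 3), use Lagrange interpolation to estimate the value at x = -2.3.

Lagrange interpolation formula:
P(x) = Σ yᵢ × Lᵢ(x)
where Lᵢ(x) = Π_{j≠i} (x - xⱼ)/(xᵢ - xⱼ)

L_0(-2.3) = (-2.3 - 0)/(-4 - 0) = 0.575000
L_1(-2.3) = (-2.3 - (-4))/(0 - (-4)) = 0.425000

P(-2.3) = (-6)×L_0(-2.3) + 3×L_1(-2.3)
P(-2.3) = -2.175000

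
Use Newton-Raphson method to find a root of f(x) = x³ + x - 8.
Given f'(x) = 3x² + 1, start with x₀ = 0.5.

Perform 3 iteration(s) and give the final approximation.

f(x) = x³ + x - 8
f'(x) = 3x² + 1
x₀ = 0.5

Newton-Raphson formula: x_{n+1} = x_n - f(x_n)/f'(x_n)

Iteration 1:
  f(0.500000) = -7.375000
  f'(0.500000) = 1.750000
  x_1 = 0.500000 - (-7.375000)/1.750000 = 4.714286
Iteration 2:
  f(4.714286) = 101.486880
  f'(4.714286) = 67.673469
  x_2 = 4.714286 - 101.486880/67.673469 = 3.214630
Iteration 3:
  f(3.214630) = 28.434133
  f'(3.214630) = 32.001545
  x_3 = 3.214630 - 28.434133/32.001545 = 2.326107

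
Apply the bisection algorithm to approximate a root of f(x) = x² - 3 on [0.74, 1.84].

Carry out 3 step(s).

f(x) = x² - 3
Initial interval: [0.74, 1.84]

Iteration 1:
  c_1 = (0.740000 + 1.840000)/2 = 1.290000
  f(c_1) = f(1.290000) = -1.335900
  f(a) × f(c) ≥ 0, new interval: [1.290000, 1.840000]
Iteration 2:
  c_2 = (1.290000 + 1.840000)/2 = 1.565000
  f(c_2) = f(1.565000) = -0.550775
  f(a) × f(c) ≥ 0, new interval: [1.565000, 1.840000]
Iteration 3:
  c_3 = (1.565000 + 1.840000)/2 = 1.702500
  f(c_3) = f(1.702500) = -0.101494
  f(a) × f(c) ≥ 0, new interval: [1.702500, 1.840000]

After 3 iteration(s), the approximation is c_3 = 1.702500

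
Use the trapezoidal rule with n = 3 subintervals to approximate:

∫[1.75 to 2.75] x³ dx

f(x) = x³
a = 1.75, b = 2.75, n = 3
h = (b - a)/n = 0.333333

Trapezoidal rule: (h/2)[f(x₀) + 2f(x₁) + 2f(x₂) + ... + f(xₙ)]

x_0 = 1.7500, f(x_0) = 5.359375, coefficient = 1
x_1 = 2.0833, f(x_1) = 9.042245, coefficient = 2
x_2 = 2.4167, f(x_2) = 14.114005, coefficient = 2
x_3 = 2.7500, f(x_3) = 20.796875, coefficient = 1

I ≈ (0.333333/2) × 72.468750 = 12.078125
Exact value: 11.953125
Error: 0.125000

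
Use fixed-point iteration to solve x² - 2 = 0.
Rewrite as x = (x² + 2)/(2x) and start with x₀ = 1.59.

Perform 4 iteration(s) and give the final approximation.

Equation: x² - 2 = 0
Fixed-point form: x = (x² + 2)/(2x)
x₀ = 1.59

x_1 = g(1.590000) = 1.423931
x_2 = g(1.423931) = 1.414247
x_3 = g(1.414247) = 1.414214
x_4 = g(1.414214) = 1.414214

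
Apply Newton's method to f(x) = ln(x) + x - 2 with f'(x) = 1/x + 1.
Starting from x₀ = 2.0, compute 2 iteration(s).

f(x) = ln(x) + x - 2
f'(x) = 1/x + 1
x₀ = 2.0

Newton-Raphson formula: x_{n+1} = x_n - f(x_n)/f'(x_n)

Iteration 1:
  f(2.000000) = 0.693147
  f'(2.000000) = 1.500000
  x_1 = 2.000000 - 0.693147/1.500000 = 1.537902
Iteration 2:
  f(1.537902) = -0.031679
  f'(1.537902) = 1.650237
  x_2 = 1.537902 - (-0.031679)/1.650237 = 1.557099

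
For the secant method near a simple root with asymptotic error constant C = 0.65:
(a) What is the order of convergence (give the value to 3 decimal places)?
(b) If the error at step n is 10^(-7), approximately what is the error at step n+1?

(a) Secant method has superlinear convergence with order φ = (1+√5)/2 ≈ 1.618.
    This means |e_{n+1}| ≈ C|e_n|^1.618.

(b) With |e_n| = 10^(-7) and C = 0.65:
    |e_{n+1}| ≈ 0.65 × (10^(-7))^1.618 = 0.65 × 10^(-11.33)

(a) ≈ 1.618 (golden ratio); (b) |e_{n+1}| ≈ 3.067e-12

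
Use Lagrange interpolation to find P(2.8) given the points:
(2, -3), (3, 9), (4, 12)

Lagrange interpolation formula:
P(x) = Σ yᵢ × Lᵢ(x)
where Lᵢ(x) = Π_{j≠i} (x - xⱼ)/(xᵢ - xⱼ)

L_0(2.8) = (2.8 - 3)/(2 - 3) × (2.8 - 4)/(2 - 4) = 0.120000
L_1(2.8) = (2.8 - 2)/(3 - 2) × (2.8 - 4)/(3 - 4) = 0.960000
L_2(2.8) = (2.8 - 2)/(4 - 2) × (2.8 - 3)/(4 - 3) = -0.080000

P(2.8) = (-3)×L_0(2.8) + 9×L_1(2.8) + 12×L_2(2.8)
P(2.8) = 7.320000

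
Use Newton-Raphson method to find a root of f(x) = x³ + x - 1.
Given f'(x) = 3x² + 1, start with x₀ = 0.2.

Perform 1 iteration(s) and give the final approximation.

f(x) = x³ + x - 1
f'(x) = 3x² + 1
x₀ = 0.2

Newton-Raphson formula: x_{n+1} = x_n - f(x_n)/f'(x_n)

Iteration 1:
  f(0.200000) = -0.792000
  f'(0.200000) = 1.120000
  x_1 = 0.200000 - (-0.792000)/1.120000 = 0.907143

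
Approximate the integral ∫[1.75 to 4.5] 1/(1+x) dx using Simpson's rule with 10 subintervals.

f(x) = 1/(1+x)
a = 1.75, b = 4.5, n = 10
h = (b - a)/n = 0.275000

Simpson's rule: (h/3)[f(x₀) + 4f(x₁) + 2f(x₂) + ... + f(xₙ)]

x_0 = 1.7500, f(x_0) = 0.363636, coefficient = 1
x_1 = 2.0250, f(x_1) = 0.330579, coefficient = 4
x_2 = 2.3000, f(x_2) = 0.303030, coefficient = 2
x_3 = 2.5750, f(x_3) = 0.279720, coefficient = 4
x_4 = 2.8500, f(x_4) = 0.259740, coefficient = 2
x_5 = 3.1250, f(x_5) = 0.242424, coefficient = 4
x_6 = 3.4000, f(x_6) = 0.227273, coefficient = 2
x_7 = 3.6750, f(x_7) = 0.213904, coefficient = 4
x_8 = 3.9500, f(x_8) = 0.202020, coefficient = 2
x_9 = 4.2250, f(x_9) = 0.191388, coefficient = 4
x_10 = 4.5000, f(x_10) = 0.181818, coefficient = 1

I ≈ (0.275000/3) × 7.561639 = 0.693150
Exact value: 0.693147
Error: 0.000003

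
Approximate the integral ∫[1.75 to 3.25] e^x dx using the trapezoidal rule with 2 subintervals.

f(x) = e^x
a = 1.75, b = 3.25, n = 2
h = (b - a)/n = 0.750000

Trapezoidal rule: (h/2)[f(x₀) + 2f(x₁) + 2f(x₂) + ... + f(xₙ)]

x_0 = 1.7500, f(x_0) = 5.754603, coefficient = 1
x_1 = 2.5000, f(x_1) = 12.182494, coefficient = 2
x_2 = 3.2500, f(x_2) = 25.790340, coefficient = 1

I ≈ (0.750000/2) × 55.909931 = 20.966224
Exact value: 20.035737
Error: 0.930487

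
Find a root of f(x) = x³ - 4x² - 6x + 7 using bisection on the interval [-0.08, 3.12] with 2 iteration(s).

f(x) = x³ - 4x² - 6x + 7
Initial interval: [-0.08, 3.12]

Iteration 1:
  c_1 = (-0.080000 + 3.120000)/2 = 1.520000
  f(c_1) = f(1.520000) = -7.849792
  f(a) × f(c) < 0, new interval: [-0.080000, 1.520000]
Iteration 2:
  c_2 = (-0.080000 + 1.520000)/2 = 0.720000
  f(c_2) = f(0.720000) = 0.979648
  f(a) × f(c) ≥ 0, new interval: [0.720000, 1.520000]

After 2 iteration(s), the approximation is c_2 = 0.720000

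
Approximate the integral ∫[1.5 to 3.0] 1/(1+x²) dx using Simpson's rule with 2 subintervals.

f(x) = 1/(1+x²)
a = 1.5, b = 3.0, n = 2
h = (b - a)/n = 0.750000

Simpson's rule: (h/3)[f(x₀) + 4f(x₁) + 2f(x₂) + ... + f(xₙ)]

x_0 = 1.5000, f(x_0) = 0.307692, coefficient = 1
x_1 = 2.2500, f(x_1) = 0.164948, coefficient = 4
x_2 = 3.0000, f(x_2) = 0.100000, coefficient = 1

I ≈ (0.750000/3) × 1.067486 = 0.266872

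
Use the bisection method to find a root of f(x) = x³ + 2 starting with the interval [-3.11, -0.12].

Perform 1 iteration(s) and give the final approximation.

f(x) = x³ + 2
Initial interval: [-3.11, -0.12]

Iteration 1:
  c_1 = (-3.110000 + (-0.120000))/2 = -1.615000
  f(c_1) = f(-1.615000) = -2.212283
  f(a) × f(c) ≥ 0, new interval: [-1.615000, -0.120000]

After 1 iteration(s), the approximation is c_1 = -1.615000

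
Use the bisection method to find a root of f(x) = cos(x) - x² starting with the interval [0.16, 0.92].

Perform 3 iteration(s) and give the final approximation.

f(x) = cos(x) - x²
Initial interval: [0.16, 0.92]

Iteration 1:
  c_1 = (0.160000 + 0.920000)/2 = 0.540000
  f(c_1) = f(0.540000) = 0.566109
  f(a) × f(c) ≥ 0, new interval: [0.540000, 0.920000]
Iteration 2:
  c_2 = (0.540000 + 0.920000)/2 = 0.730000
  f(c_2) = f(0.730000) = 0.212274
  f(a) × f(c) ≥ 0, new interval: [0.730000, 0.920000]
Iteration 3:
  c_3 = (0.730000 + 0.920000)/2 = 0.825000
  f(c_3) = f(0.825000) = -0.002068
  f(a) × f(c) < 0, new interval: [0.730000, 0.825000]

After 3 iteration(s), the approximation is c_3 = 0.825000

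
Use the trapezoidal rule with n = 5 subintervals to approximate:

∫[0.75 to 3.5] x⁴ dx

f(x) = x⁴
a = 0.75, b = 3.5, n = 5
h = (b - a)/n = 0.550000

Trapezoidal rule: (h/2)[f(x₀) + 2f(x₁) + 2f(x₂) + ... + f(xₙ)]

x_0 = 0.7500, f(x_0) = 0.316406, coefficient = 1
x_1 = 1.3000, f(x_1) = 2.856100, coefficient = 2
x_2 = 1.8500, f(x_2) = 11.713506, coefficient = 2
x_3 = 2.4000, f(x_3) = 33.177600, coefficient = 2
x_4 = 2.9500, f(x_4) = 75.733506, coefficient = 2
x_5 = 3.5000, f(x_5) = 150.062500, coefficient = 1

I ≈ (0.550000/2) × 397.340331 = 109.268591
Exact value: 104.996289
Error: 4.272302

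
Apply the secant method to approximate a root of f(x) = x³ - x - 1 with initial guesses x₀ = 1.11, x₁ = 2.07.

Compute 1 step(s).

f(x) = x³ - x - 1
x₀ = 1.11, x₁ = 2.07

Secant formula: x_{n+1} = x_n - f(x_n)(x_n - x_{n-1})/(f(x_n) - f(x_{n-1}))

Iteration 1:
  f(1.110000) = -0.742369
  f(2.070000) = 5.799743
  x_2 = 2.070000 - 5.799743×(2.070000 - 1.110000)/(5.799743 - (-0.742369))
       = 1.218936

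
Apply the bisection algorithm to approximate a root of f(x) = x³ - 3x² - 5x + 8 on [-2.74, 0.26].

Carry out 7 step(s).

f(x) = x³ - 3x² - 5x + 8
Initial interval: [-2.74, 0.26]

Iteration 1:
  c_1 = (-2.740000 + 0.260000)/2 = -1.240000
  f(c_1) = f(-1.240000) = 7.680576
  f(a) × f(c) < 0, new interval: [-2.740000, -1.240000]
Iteration 2:
  c_2 = (-2.740000 + (-1.240000))/2 = -1.990000
  f(c_2) = f(-1.990000) = -1.810899
  f(a) × f(c) ≥ 0, new interval: [-1.990000, -1.240000]
Iteration 3:
  c_3 = (-1.990000 + (-1.240000))/2 = -1.615000
  f(c_3) = f(-1.615000) = 4.038042
  f(a) × f(c) < 0, new interval: [-1.990000, -1.615000]
Iteration 4:
  c_4 = (-1.990000 + (-1.615000))/2 = -1.802500
  f(c_4) = f(-1.802500) = 1.409147
  f(a) × f(c) < 0, new interval: [-1.990000, -1.802500]
Iteration 5:
  c_5 = (-1.990000 + (-1.802500))/2 = -1.896250
  f(c_5) = f(-1.896250) = -0.124510
  f(a) × f(c) ≥ 0, new interval: [-1.896250, -1.802500]
Iteration 6:
  c_6 = (-1.896250 + (-1.802500))/2 = -1.849375
  f(c_6) = f(-1.849375) = 0.661101
  f(a) × f(c) < 0, new interval: [-1.896250, -1.849375]
Iteration 7:
  c_7 = (-1.896250 + (-1.849375))/2 = -1.872813
  f(c_7) = f(-1.872813) = 0.273030
  f(a) × f(c) < 0, new interval: [-1.896250, -1.872813]

After 7 iteration(s), the approximation is c_7 = -1.872813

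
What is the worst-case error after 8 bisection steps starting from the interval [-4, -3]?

Bisection error bound: |error| ≤ (b-a)/2^n
|error| ≤ (-3 - (-4))/2^8 = 1/2^8
|error| ≤ 0.0039062500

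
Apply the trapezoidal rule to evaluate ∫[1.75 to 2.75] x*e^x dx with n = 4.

f(x) = x*e^x
a = 1.75, b = 2.75, n = 4
h = (b - a)/n = 0.250000

Trapezoidal rule: (h/2)[f(x₀) + 2f(x₁) + 2f(x₂) + ... + f(xₙ)]

x_0 = 1.7500, f(x_0) = 10.070555, coefficient = 1
x_1 = 2.0000, f(x_1) = 14.778112, coefficient = 2
x_2 = 2.2500, f(x_2) = 21.347406, coefficient = 2
x_3 = 2.5000, f(x_3) = 30.456235, coefficient = 2
x_4 = 2.7500, f(x_4) = 43.017238, coefficient = 1

I ≈ (0.250000/2) × 186.251298 = 23.281412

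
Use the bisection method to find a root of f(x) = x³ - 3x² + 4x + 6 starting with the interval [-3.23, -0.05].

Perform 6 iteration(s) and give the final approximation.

f(x) = x³ - 3x² + 4x + 6
Initial interval: [-3.23, -0.05]

Iteration 1:
  c_1 = (-3.230000 + (-0.050000))/2 = -1.640000
  f(c_1) = f(-1.640000) = -13.039744
  f(a) × f(c) ≥ 0, new interval: [-1.640000, -0.050000]
Iteration 2:
  c_2 = (-1.640000 + (-0.050000))/2 = -0.845000
  f(c_2) = f(-0.845000) = -0.125426
  f(a) × f(c) ≥ 0, new interval: [-0.845000, -0.050000]
Iteration 3:
  c_3 = (-0.845000 + (-0.050000))/2 = -0.447500
  f(c_3) = f(-0.447500) = 3.519617
  f(a) × f(c) < 0, new interval: [-0.845000, -0.447500]
Iteration 4:
  c_4 = (-0.845000 + (-0.447500))/2 = -0.646250
  f(c_4) = f(-0.646250) = 1.892184
  f(a) × f(c) < 0, new interval: [-0.845000, -0.646250]
Iteration 5:
  c_5 = (-0.845000 + (-0.646250))/2 = -0.745625
  f(c_5) = f(-0.745625) = 0.935095
  f(a) × f(c) < 0, new interval: [-0.845000, -0.745625]
Iteration 6:
  c_6 = (-0.845000 + (-0.745625))/2 = -0.795312
  f(c_6) = f(-0.795312) = 0.418131
  f(a) × f(c) < 0, new interval: [-0.845000, -0.795312]

After 6 iteration(s), the approximation is c_6 = -0.795312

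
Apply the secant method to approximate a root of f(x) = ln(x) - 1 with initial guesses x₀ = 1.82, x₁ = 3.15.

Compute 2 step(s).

f(x) = ln(x) - 1
x₀ = 1.82, x₁ = 3.15

Secant formula: x_{n+1} = x_n - f(x_n)(x_n - x_{n-1})/(f(x_n) - f(x_{n-1}))

Iteration 1:
  f(1.820000) = -0.401163
  f(3.150000) = 0.147402
  x_2 = 3.150000 - 0.147402×(3.150000 - 1.820000)/(0.147402 - (-0.401163))
       = 2.792622
Iteration 2:
  f(3.150000) = 0.147402
  f(2.792622) = 0.026981
  x_3 = 2.792622 - 0.026981×(2.792622 - 3.150000)/(0.026981 - 0.147402)
       = 2.712550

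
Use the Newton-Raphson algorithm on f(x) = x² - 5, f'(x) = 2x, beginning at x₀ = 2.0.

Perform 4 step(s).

f(x) = x² - 5
f'(x) = 2x
x₀ = 2.0

Newton-Raphson formula: x_{n+1} = x_n - f(x_n)/f'(x_n)

Iteration 1:
  f(2.000000) = -1.000000
  f'(2.000000) = 4.000000
  x_1 = 2.000000 - (-1.000000)/4.000000 = 2.250000
Iteration 2:
  f(2.250000) = 0.062500
  f'(2.250000) = 4.500000
  x_2 = 2.250000 - 0.062500/4.500000 = 2.236111
Iteration 3:
  f(2.236111) = 0.000193
  f'(2.236111) = 4.472222
  x_3 = 2.236111 - 0.000193/4.472222 = 2.236068
Iteration 4:
  f(2.236068) = 0.000000
  f'(2.236068) = 4.472136
  x_4 = 2.236068 - 0.000000/4.472136 = 2.236068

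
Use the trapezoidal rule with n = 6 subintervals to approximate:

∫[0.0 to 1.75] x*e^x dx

f(x) = x*e^x
a = 0.0, b = 1.75, n = 6
h = (b - a)/n = 0.291667

Trapezoidal rule: (h/2)[f(x₀) + 2f(x₁) + 2f(x₂) + ... + f(xₙ)]

x_0 = 0.0000, f(x_0) = 0.000000, coefficient = 1
x_1 = 0.2917, f(x_1) = 0.390442, coefficient = 2
x_2 = 0.5833, f(x_2) = 1.045334, coefficient = 2
x_3 = 0.8750, f(x_3) = 2.099016, coefficient = 2
x_4 = 1.1667, f(x_4) = 3.746482, coefficient = 2
x_5 = 1.4583, f(x_5) = 6.269067, coefficient = 2
x_6 = 1.7500, f(x_6) = 10.070555, coefficient = 1

I ≈ (0.291667/2) × 37.171237 = 5.420805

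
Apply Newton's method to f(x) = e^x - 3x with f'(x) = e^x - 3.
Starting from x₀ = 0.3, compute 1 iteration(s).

f(x) = e^x - 3x
f'(x) = e^x - 3
x₀ = 0.3

Newton-Raphson formula: x_{n+1} = x_n - f(x_n)/f'(x_n)

Iteration 1:
  f(0.300000) = 0.449859
  f'(0.300000) = -1.650141
  x_1 = 0.300000 - 0.449859/(-1.650141) = 0.572618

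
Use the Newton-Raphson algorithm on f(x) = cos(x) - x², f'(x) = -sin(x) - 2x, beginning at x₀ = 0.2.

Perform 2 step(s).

f(x) = cos(x) - x²
f'(x) = -sin(x) - 2x
x₀ = 0.2

Newton-Raphson formula: x_{n+1} = x_n - f(x_n)/f'(x_n)

Iteration 1:
  f(0.200000) = 0.940067
  f'(0.200000) = -0.598669
  x_1 = 0.200000 - 0.940067/(-0.598669) = 1.770260
Iteration 2:
  f(1.770260) = -3.331965
  f'(1.770260) = -4.520693
  x_2 = 1.770260 - (-3.331965)/(-4.520693) = 1.033213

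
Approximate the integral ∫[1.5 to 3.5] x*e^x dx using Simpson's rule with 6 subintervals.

f(x) = x*e^x
a = 1.5, b = 3.5, n = 6
h = (b - a)/n = 0.333333

Simpson's rule: (h/3)[f(x₀) + 4f(x₁) + 2f(x₂) + ... + f(xₙ)]

x_0 = 1.5000, f(x_0) = 6.722534, coefficient = 1
x_1 = 1.8333, f(x_1) = 11.466952, coefficient = 4
x_2 = 2.1667, f(x_2) = 18.913133, coefficient = 2
x_3 = 2.5000, f(x_3) = 30.456235, coefficient = 4
x_4 = 2.8333, f(x_4) = 48.172446, coefficient = 2
x_5 = 3.1667, f(x_5) = 75.139484, coefficient = 4
x_6 = 3.5000, f(x_6) = 115.904082, coefficient = 1

I ≈ (0.333333/3) × 725.048458 = 80.560940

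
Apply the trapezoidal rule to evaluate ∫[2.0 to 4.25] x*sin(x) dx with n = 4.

f(x) = x*sin(x)
a = 2.0, b = 4.25, n = 4
h = (b - a)/n = 0.562500

Trapezoidal rule: (h/2)[f(x₀) + 2f(x₁) + 2f(x₂) + ... + f(xₙ)]

x_0 = 2.0000, f(x_0) = 1.818595, coefficient = 1
x_1 = 2.5625, f(x_1) = 1.402366, coefficient = 2
x_2 = 3.1250, f(x_2) = 0.051850, coefficient = 2
x_3 = 3.6875, f(x_3) = -1.914527, coefficient = 2
x_4 = 4.2500, f(x_4) = -3.803705, coefficient = 1

I ≈ (0.562500/2) × -2.905733 = -0.817237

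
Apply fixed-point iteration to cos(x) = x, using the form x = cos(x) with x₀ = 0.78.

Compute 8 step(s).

Equation: cos(x) = x
Fixed-point form: x = cos(x)
x₀ = 0.78

x_1 = g(0.780000) = 0.710914
x_2 = g(0.710914) = 0.757766
x_3 = g(0.757766) = 0.726373
x_4 = g(0.726373) = 0.747588
x_5 = g(0.747588) = 0.733331
x_6 = g(0.733331) = 0.742949
x_7 = g(0.742949) = 0.736477
x_8 = g(0.736477) = 0.740840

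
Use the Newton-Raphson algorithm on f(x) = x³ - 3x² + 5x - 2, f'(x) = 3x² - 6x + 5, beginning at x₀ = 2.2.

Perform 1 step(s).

f(x) = x³ - 3x² + 5x - 2
f'(x) = 3x² - 6x + 5
x₀ = 2.2

Newton-Raphson formula: x_{n+1} = x_n - f(x_n)/f'(x_n)

Iteration 1:
  f(2.200000) = 5.128000
  f'(2.200000) = 6.320000
  x_1 = 2.200000 - 5.128000/6.320000 = 1.388608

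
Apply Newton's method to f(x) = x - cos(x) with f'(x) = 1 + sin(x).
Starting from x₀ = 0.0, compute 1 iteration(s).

f(x) = x - cos(x)
f'(x) = 1 + sin(x)
x₀ = 0.0

Newton-Raphson formula: x_{n+1} = x_n - f(x_n)/f'(x_n)

Iteration 1:
  f(0.000000) = -1.000000
  f'(0.000000) = 1.000000
  x_1 = 0.000000 - (-1.000000)/1.000000 = 1.000000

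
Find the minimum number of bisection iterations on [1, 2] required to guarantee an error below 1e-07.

We need (b-a)/2^n ≤ 1e-07
(2 - 1)/2^n ≤ 1e-07
1/2^n ≤ 1e-07
2^n ≥ 10000000
n ≥ log₂(10000000) = 23.25
n ≥ 24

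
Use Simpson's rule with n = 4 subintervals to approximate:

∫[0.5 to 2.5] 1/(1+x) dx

f(x) = 1/(1+x)
a = 0.5, b = 2.5, n = 4
h = (b - a)/n = 0.500000

Simpson's rule: (h/3)[f(x₀) + 4f(x₁) + 2f(x₂) + ... + f(xₙ)]

x_0 = 0.5000, f(x_0) = 0.666667, coefficient = 1
x_1 = 1.0000, f(x_1) = 0.500000, coefficient = 4
x_2 = 1.5000, f(x_2) = 0.400000, coefficient = 2
x_3 = 2.0000, f(x_3) = 0.333333, coefficient = 4
x_4 = 2.5000, f(x_4) = 0.285714, coefficient = 1

I ≈ (0.500000/3) × 5.085714 = 0.847619
Exact value: 0.847298
Error: 0.000321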